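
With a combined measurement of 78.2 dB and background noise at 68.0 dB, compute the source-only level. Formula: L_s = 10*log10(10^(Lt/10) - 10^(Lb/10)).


10^(78.2/10) = 6.60693e+07
10^(68.0/10) = 6.30957e+06
Difference = 6.60693e+07 - 6.30957e+06 = 5.97597e+07
L_source = 10*log10(5.97597e+07) = 77.764 dB


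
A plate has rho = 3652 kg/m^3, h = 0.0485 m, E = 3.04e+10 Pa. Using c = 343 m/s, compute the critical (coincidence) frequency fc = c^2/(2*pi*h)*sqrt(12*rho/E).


12*rho/E = 12*3652/3.04e+10 = 1.44158e-06
sqrt(12*rho/E) = sqrt(1.44158e-06) = 0.00120066
c^2/(2*pi*h) = 343^2/(2*pi*0.0485) = 386071
fc = 386071 * 0.00120066 = 463.54 Hz


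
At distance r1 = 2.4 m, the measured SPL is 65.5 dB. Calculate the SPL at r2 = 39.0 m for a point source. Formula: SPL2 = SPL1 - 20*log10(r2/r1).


r2/r1 = 39.0/2.4 = 16.25
Correction = 20*log10(16.25) = 24.2171 dB
SPL2 = 65.5 - 24.2171 = 41.283 dB


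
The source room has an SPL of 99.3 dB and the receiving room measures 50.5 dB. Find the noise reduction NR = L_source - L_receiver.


NR = L_source - L_receiver (difference between source and receiving room levels)
NR = 99.3 - 50.5 = 48.8 dB


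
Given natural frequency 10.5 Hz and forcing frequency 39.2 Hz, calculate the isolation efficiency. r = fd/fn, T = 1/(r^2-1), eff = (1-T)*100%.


r = 39.2 / 10.5 = 3.73333
r^2 - 1 = 3.73333^2 - 1 = 12.9378
T = 1/12.9378 = 0.0772929
Efficiency = (1 - 0.0772929)*100 = 92.271 %


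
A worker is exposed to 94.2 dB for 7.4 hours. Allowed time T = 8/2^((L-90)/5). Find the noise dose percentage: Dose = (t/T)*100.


T_allowed = 8 / 2^((94.2 - 90)/5) = 4.46915 hr
Dose = 7.4 / 4.46915 * 100 = 165.58 %


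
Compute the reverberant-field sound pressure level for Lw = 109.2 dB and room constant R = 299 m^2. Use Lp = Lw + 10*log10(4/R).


4/R = 4/299 = 0.0133779
Lp = 109.2 + 10*log10(0.0133779) = 90.464 dB


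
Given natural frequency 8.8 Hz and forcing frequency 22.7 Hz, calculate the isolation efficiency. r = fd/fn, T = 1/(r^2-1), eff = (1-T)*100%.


r = 22.7 / 8.8 = 2.57955
r^2 - 1 = 2.57955^2 - 1 = 5.65408
T = 1/5.65408 = 0.176863
Efficiency = (1 - 0.176863)*100 = 82.314 %


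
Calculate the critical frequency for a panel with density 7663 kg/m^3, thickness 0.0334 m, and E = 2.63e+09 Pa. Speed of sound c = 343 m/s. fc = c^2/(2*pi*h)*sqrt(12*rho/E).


12*rho/E = 12*7663/2.63e+09 = 3.49643e-05
sqrt(12*rho/E) = sqrt(3.49643e-05) = 0.00591306
c^2/(2*pi*h) = 343^2/(2*pi*0.0334) = 560611
fc = 560611 * 0.00591306 = 3314.9 Hz


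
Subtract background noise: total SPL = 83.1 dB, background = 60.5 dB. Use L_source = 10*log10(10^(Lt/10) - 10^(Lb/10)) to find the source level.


10^(83.1/10) = 2.04174e+08
10^(60.5/10) = 1.12202e+06
Difference = 2.04174e+08 - 1.12202e+06 = 2.03052e+08
L_source = 10*log10(2.03052e+08) = 83.076 dB


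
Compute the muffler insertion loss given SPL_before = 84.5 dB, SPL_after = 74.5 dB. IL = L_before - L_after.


Insertion loss = SPL without muffler - SPL with muffler
IL = 84.5 - 74.5 = 10 dB


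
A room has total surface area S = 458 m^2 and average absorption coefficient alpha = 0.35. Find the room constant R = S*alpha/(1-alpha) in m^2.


R = 458 * 0.35 / (1 - 0.35) = 246.62 m^2


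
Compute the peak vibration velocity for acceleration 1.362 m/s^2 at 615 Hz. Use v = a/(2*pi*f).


omega = 2*pi*f = 2*pi*615 = 3864.16 rad/s
v = a / omega = 1.362 / 3864.16 = 0.00035247 m/s


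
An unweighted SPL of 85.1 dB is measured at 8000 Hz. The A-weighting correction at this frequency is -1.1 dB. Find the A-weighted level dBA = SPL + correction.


A-weighting table: 8000 Hz -> -1.1 dB correction
SPL_A = SPL + correction = 85.1 + (-1.1) = 84 dBA


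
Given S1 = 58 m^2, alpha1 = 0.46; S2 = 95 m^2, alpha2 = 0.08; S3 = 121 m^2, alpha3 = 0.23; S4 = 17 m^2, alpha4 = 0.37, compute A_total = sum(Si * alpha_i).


58 * 0.46 = 26.68
95 * 0.08 = 7.6
121 * 0.23 = 27.83
17 * 0.37 = 6.29
A_total = 26.68 + 7.6 + 27.83 + 6.29 = 68.4 m^2


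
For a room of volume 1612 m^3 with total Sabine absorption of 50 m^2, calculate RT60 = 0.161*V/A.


RT60 = 0.161 * 1612 / 50 = 5.1906 s


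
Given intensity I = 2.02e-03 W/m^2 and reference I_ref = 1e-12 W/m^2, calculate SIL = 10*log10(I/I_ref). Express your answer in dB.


I / I_ref = 2.02e-03 / 1e-12 = 2.02e+09
SIL = 10 * log10(2.02e+09) = 93.054 dB


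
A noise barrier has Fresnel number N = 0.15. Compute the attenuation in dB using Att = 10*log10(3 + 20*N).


3 + 20*N = 3 + 20*0.15 = 6
Att = 10*log10(6) = 7.7815 dB


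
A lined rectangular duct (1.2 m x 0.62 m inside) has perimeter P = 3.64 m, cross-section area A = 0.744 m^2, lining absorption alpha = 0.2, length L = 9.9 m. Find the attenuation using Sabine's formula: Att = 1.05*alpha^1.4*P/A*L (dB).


alpha^1.4 = 0.2^1.4 = 0.105061
Attenuation rate = 1.05 * alpha^1.4 * P / A
= 1.05 * 0.105061 * 3.64 / 0.744 = 0.539709 dB/m
Total Att = 0.539709 * 9.9 = 5.3431 dB


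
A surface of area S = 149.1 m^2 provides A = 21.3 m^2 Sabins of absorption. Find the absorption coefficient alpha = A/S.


Absorption coefficient = absorbed power / incident power
alpha = A / S = 21.3 / 149.1 = 0.14286


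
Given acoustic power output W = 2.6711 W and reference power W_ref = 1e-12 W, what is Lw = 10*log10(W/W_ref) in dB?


W / W_ref = 2.6711 / 1e-12 = 2.6711e+12
Lw = 10 * log10(2.6711e+12) = 124.27 dB


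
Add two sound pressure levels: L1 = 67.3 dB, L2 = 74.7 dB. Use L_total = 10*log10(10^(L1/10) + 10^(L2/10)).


10^(67.3/10) = 5.37032e+06
10^(74.7/10) = 2.95121e+07
Sum = 5.37032e+06 + 2.95121e+07 = 3.48824e+07
L_total = 10*log10(3.48824e+07) = 75.426 dB


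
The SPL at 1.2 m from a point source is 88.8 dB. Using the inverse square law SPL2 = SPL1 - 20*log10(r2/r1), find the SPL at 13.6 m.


r2/r1 = 13.6/1.2 = 11.3333
Correction = 20*log10(11.3333) = 21.0871 dB
SPL2 = 88.8 - 21.0871 = 67.713 dB


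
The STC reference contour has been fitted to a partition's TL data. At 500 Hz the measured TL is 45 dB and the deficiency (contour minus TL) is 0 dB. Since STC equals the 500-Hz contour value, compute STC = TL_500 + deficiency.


By ASTM E413, STC = value of the fitted reference contour at 500 Hz.
Contour value at 500 Hz = TL_500 + deficiency = 45 + 0 = 45
STC = 45


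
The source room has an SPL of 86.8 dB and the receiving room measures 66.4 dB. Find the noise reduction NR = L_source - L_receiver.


NR = L_source - L_receiver (difference between source and receiving room levels)
NR = 86.8 - 66.4 = 20.4 dB


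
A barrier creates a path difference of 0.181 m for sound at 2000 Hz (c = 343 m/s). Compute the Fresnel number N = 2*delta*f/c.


N = 2*delta*f/c = 2*delta/lambda, where lambda = c/f
lambda = 343 / 2000 = 0.1715 m
N = 2 * 0.181 / 0.1715 = 2.1108


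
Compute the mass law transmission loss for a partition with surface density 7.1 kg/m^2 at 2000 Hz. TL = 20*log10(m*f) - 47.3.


m * f = 7.1 * 2000 = 14200
20*log10(14200) = 83.0458 dB
TL = 83.0458 - 47.3 = 35.746 dB


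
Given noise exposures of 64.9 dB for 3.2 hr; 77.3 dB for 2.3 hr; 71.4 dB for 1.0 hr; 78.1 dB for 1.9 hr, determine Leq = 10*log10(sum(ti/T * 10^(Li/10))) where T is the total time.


T_total = 3.2 + 2.3 + 1.0 + 1.9 = 8.4 hr
(3.2/8.4) * 10^(64.9/10) = 1.17726e+06
(2.3/8.4) * 10^(77.3/10) = 1.47044e+07
(1.0/8.4) * 10^(71.4/10) = 1.64331e+06
(1.9/8.4) * 10^(78.1/10) = 1.46041e+07
Sum = 1.17726e+06 + 1.47044e+07 + 1.64331e+06 + 1.46041e+07 = 3.21291e+07
Leq = 10*log10(3.21291e+07) = 75.069 dB


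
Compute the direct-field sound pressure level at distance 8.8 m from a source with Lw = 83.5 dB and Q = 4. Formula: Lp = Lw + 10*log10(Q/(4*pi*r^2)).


4*pi*r^2 = 4*pi*8.8^2 = 973.14 m^2
Q / (4*pi*r^2) = 4 / 973.14 = 0.00411041
Lp = 83.5 + 10*log10(0.00411041) = 59.639 dB


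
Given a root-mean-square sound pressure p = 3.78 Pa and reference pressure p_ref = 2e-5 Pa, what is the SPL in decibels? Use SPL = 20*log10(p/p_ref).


p / p_ref = 3.78 / 2e-5 = 189000
SPL = 20 * log10(189000) = 105.53 dB


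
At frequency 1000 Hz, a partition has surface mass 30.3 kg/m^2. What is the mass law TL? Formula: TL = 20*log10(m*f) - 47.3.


m * f = 30.3 * 1000 = 30300
20*log10(30300) = 89.6289 dB
TL = 89.6289 - 47.3 = 42.329 dB


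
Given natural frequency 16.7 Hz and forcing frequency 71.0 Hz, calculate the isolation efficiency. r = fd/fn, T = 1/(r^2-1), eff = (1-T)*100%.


r = 71.0 / 16.7 = 4.2515
r^2 - 1 = 4.2515^2 - 1 = 17.0753
T = 1/17.0753 = 0.0585641
Efficiency = (1 - 0.0585641)*100 = 94.144 %


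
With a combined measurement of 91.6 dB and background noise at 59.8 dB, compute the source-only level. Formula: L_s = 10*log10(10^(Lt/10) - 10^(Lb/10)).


10^(91.6/10) = 1.44544e+09
10^(59.8/10) = 954993
Difference = 1.44544e+09 - 954993 = 1.44449e+09
L_source = 10*log10(1.44449e+09) = 91.597 dB


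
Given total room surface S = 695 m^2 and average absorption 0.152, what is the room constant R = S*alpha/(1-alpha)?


R = 695 * 0.152 / (1 - 0.152) = 124.58 m^2


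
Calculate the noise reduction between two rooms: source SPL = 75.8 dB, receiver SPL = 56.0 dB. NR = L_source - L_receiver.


NR = L_source - L_receiver (difference between source and receiving room levels)
NR = 75.8 - 56.0 = 19.8 dB


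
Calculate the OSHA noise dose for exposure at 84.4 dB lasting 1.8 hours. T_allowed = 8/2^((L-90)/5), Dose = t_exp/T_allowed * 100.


T_allowed = 8 / 2^((84.4 - 90)/5) = 17.3878 hr
Dose = 1.8 / 17.3878 * 100 = 10.352 %


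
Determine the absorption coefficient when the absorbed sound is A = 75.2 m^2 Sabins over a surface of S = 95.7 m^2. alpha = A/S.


Absorption coefficient = absorbed power / incident power
alpha = A / S = 75.2 / 95.7 = 0.78579


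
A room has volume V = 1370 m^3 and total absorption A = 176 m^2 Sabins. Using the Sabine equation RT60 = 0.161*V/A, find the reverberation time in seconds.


RT60 = 0.161 * 1370 / 176 = 1.2532 s


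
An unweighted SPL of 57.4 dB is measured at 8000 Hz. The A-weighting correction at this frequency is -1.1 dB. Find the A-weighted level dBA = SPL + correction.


A-weighting table: 8000 Hz -> -1.1 dB correction
SPL_A = SPL + correction = 57.4 + (-1.1) = 56.3 dBA


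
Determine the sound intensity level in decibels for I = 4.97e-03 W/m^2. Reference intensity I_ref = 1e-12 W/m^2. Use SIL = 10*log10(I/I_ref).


I / I_ref = 4.97e-03 / 1e-12 = 4.97e+09
SIL = 10 * log10(4.97e+09) = 96.964 dB


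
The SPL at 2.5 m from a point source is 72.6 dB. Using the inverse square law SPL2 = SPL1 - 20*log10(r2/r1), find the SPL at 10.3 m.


r2/r1 = 10.3/2.5 = 4.12
Correction = 20*log10(4.12) = 12.2979 dB
SPL2 = 72.6 - 12.2979 = 60.302 dB


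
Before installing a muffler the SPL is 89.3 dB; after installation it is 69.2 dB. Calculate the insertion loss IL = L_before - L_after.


Insertion loss = SPL without muffler - SPL with muffler
IL = 89.3 - 69.2 = 20.1 dB


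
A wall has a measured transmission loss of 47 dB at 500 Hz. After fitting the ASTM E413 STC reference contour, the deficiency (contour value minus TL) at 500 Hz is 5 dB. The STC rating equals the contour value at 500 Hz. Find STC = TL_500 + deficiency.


By ASTM E413, STC = value of the fitted reference contour at 500 Hz.
Contour value at 500 Hz = TL_500 + deficiency = 47 + 5 = 52
STC = 52


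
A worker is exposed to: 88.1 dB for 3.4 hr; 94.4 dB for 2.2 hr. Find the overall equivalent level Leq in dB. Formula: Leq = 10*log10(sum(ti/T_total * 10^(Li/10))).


T_total = 3.4 + 2.2 = 5.6 hr
(3.4/5.6) * 10^(88.1/10) = 3.92004e+08
(2.2/5.6) * 10^(94.4/10) = 1.08202e+09
Sum = 3.92004e+08 + 1.08202e+09 = 1.47402e+09
Leq = 10*log10(1.47402e+09) = 91.685 dB


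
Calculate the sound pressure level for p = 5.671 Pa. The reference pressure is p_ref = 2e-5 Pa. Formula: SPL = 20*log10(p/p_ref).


p / p_ref = 5.671 / 2e-5 = 283550
SPL = 20 * log10(283550) = 109.05 dB


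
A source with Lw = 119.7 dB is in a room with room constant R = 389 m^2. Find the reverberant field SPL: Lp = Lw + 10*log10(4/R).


4/R = 4/389 = 0.0102828
Lp = 119.7 + 10*log10(0.0102828) = 99.821 dB


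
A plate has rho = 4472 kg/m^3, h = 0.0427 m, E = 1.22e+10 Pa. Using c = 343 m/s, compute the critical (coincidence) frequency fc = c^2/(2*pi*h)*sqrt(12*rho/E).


12*rho/E = 12*4472/1.22e+10 = 4.39869e-06
sqrt(12*rho/E) = sqrt(4.39869e-06) = 0.00209731
c^2/(2*pi*h) = 343^2/(2*pi*0.0427) = 438511
fc = 438511 * 0.00209731 = 919.69 Hz


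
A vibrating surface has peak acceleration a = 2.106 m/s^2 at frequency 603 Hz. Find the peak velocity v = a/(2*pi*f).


omega = 2*pi*f = 2*pi*603 = 3788.76 rad/s
v = a / omega = 2.106 / 3788.76 = 0.00055585 m/s


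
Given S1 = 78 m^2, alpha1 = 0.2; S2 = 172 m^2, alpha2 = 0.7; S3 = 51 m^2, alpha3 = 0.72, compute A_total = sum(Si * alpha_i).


78 * 0.2 = 15.6
172 * 0.7 = 120.4
51 * 0.72 = 36.72
A_total = 15.6 + 120.4 + 36.72 = 172.72 m^2


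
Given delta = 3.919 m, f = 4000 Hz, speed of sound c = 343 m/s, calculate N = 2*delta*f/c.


N = 2*delta*f/c = 2*delta/lambda, where lambda = c/f
lambda = 343 / 4000 = 0.08575 m
N = 2 * 3.919 / 0.08575 = 91.405


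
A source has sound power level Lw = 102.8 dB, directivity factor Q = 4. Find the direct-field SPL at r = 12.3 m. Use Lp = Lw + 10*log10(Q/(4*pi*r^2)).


4*pi*r^2 = 4*pi*12.3^2 = 1901.17 m^2
Q / (4*pi*r^2) = 4 / 1901.17 = 0.00210397
Lp = 102.8 + 10*log10(0.00210397) = 76.03 dB


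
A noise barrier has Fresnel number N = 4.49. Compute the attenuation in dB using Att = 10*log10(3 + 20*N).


3 + 20*N = 3 + 20*4.49 = 92.8
Att = 10*log10(92.8) = 19.675 dB


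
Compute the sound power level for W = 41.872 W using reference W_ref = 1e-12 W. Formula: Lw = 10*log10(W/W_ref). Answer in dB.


W / W_ref = 41.872 / 1e-12 = 4.1872e+13
Lw = 10 * log10(4.1872e+13) = 136.22 dB


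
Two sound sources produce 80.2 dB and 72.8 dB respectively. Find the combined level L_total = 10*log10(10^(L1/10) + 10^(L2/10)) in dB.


10^(80.2/10) = 1.04713e+08
10^(72.8/10) = 1.90546e+07
Sum = 1.04713e+08 + 1.90546e+07 = 1.23768e+08
L_total = 10*log10(1.23768e+08) = 80.926 dB


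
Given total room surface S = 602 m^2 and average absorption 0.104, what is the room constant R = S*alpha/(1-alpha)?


R = 602 * 0.104 / (1 - 0.104) = 69.875 m^2


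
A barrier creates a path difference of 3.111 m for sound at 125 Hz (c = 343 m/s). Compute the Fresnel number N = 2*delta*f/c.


N = 2*delta*f/c = 2*delta/lambda, where lambda = c/f
lambda = 343 / 125 = 2.744 m
N = 2 * 3.111 / 2.744 = 2.2675


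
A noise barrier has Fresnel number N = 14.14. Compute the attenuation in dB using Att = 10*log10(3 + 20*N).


3 + 20*N = 3 + 20*14.14 = 285.8
Att = 10*log10(285.8) = 24.561 dB


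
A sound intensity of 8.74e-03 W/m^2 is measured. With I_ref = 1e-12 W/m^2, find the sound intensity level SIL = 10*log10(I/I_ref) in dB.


I / I_ref = 8.74e-03 / 1e-12 = 8.74e+09
SIL = 10 * log10(8.74e+09) = 99.415 dB


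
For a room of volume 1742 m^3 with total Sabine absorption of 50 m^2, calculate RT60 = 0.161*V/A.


RT60 = 0.161 * 1742 / 50 = 5.6092 s


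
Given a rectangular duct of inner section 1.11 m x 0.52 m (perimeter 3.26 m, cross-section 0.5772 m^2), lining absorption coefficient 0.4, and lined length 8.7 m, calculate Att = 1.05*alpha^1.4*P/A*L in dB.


alpha^1.4 = 0.4^1.4 = 0.277258
Attenuation rate = 1.05 * alpha^1.4 * P / A
= 1.05 * 0.277258 * 3.26 / 0.5772 = 1.64424 dB/m
Total Att = 1.64424 * 8.7 = 14.305 dB


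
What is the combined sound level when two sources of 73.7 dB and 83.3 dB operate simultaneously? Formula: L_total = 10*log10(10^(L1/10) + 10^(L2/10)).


10^(73.7/10) = 2.34423e+07
10^(83.3/10) = 2.13796e+08
Sum = 2.34423e+07 + 2.13796e+08 = 2.37238e+08
L_total = 10*log10(2.37238e+08) = 83.752 dB


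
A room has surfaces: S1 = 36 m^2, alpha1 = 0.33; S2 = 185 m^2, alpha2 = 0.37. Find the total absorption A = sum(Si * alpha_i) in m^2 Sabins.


36 * 0.33 = 11.88
185 * 0.37 = 68.45
A_total = 11.88 + 68.45 = 80.33 m^2


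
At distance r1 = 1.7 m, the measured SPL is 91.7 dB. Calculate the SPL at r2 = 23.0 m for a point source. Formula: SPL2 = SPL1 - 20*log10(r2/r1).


r2/r1 = 23.0/1.7 = 13.5294
Correction = 20*log10(13.5294) = 22.6256 dB
SPL2 = 91.7 - 22.6256 = 69.074 dB


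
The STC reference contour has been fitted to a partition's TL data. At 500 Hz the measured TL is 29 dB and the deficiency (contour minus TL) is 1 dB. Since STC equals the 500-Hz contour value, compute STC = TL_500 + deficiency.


By ASTM E413, STC = value of the fitted reference contour at 500 Hz.
Contour value at 500 Hz = TL_500 + deficiency = 29 + 1 = 30
STC = 30


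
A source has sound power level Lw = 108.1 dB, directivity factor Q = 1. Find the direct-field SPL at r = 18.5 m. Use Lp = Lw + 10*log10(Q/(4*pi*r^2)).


4*pi*r^2 = 4*pi*18.5^2 = 4300.84 m^2
Q / (4*pi*r^2) = 1 / 4300.84 = 0.000232513
Lp = 108.1 + 10*log10(0.000232513) = 71.764 dB


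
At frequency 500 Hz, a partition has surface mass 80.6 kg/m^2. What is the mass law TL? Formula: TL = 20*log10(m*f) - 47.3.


m * f = 80.6 * 500 = 40300
20*log10(40300) = 92.1061 dB
TL = 92.1061 - 47.3 = 44.806 dB


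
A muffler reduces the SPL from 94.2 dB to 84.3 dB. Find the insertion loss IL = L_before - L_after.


Insertion loss = SPL without muffler - SPL with muffler
IL = 94.2 - 84.3 = 9.9 dB


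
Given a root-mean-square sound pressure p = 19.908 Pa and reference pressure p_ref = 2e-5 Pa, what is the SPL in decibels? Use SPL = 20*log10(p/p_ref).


p / p_ref = 19.908 / 2e-5 = 995400
SPL = 20 * log10(995400) = 119.96 dB


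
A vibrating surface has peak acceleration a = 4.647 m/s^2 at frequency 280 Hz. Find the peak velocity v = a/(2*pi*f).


omega = 2*pi*f = 2*pi*280 = 1759.29 rad/s
v = a / omega = 4.647 / 1759.29 = 0.0026414 m/s


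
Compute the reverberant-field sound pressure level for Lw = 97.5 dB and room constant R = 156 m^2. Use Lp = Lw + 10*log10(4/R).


4/R = 4/156 = 0.025641
Lp = 97.5 + 10*log10(0.025641) = 81.589 dB


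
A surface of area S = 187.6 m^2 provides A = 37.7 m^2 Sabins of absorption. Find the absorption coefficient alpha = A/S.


Absorption coefficient = absorbed power / incident power
alpha = A / S = 37.7 / 187.6 = 0.20096


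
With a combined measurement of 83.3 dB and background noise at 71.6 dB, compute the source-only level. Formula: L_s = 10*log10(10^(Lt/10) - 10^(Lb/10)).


10^(83.3/10) = 2.13796e+08
10^(71.6/10) = 1.44544e+07
Difference = 2.13796e+08 - 1.44544e+07 = 1.99342e+08
L_source = 10*log10(1.99342e+08) = 82.996 dB


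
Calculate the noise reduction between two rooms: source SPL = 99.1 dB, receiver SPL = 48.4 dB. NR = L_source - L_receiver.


NR = L_source - L_receiver (difference between source and receiving room levels)
NR = 99.1 - 48.4 = 50.7 dB


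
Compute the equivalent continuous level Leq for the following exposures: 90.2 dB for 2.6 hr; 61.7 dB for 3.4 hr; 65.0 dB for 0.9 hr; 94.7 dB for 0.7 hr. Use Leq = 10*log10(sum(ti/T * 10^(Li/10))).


T_total = 2.6 + 3.4 + 0.9 + 0.7 = 7.6 hr
(2.6/7.6) * 10^(90.2/10) = 3.58228e+08
(3.4/7.6) * 10^(61.7/10) = 661706
(0.9/7.6) * 10^(65.0/10) = 374480
(0.7/7.6) * 10^(94.7/10) = 2.71822e+08
Sum = 3.58228e+08 + 661706 + 374480 + 2.71822e+08 = 6.31086e+08
Leq = 10*log10(6.31086e+08) = 88.001 dB


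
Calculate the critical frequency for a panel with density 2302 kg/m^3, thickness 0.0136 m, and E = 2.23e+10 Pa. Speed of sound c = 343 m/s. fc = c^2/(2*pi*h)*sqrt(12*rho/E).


12*rho/E = 12*2302/2.23e+10 = 1.23874e-06
sqrt(12*rho/E) = sqrt(1.23874e-06) = 0.00111299
c^2/(2*pi*h) = 343^2/(2*pi*0.0136) = 1.3768e+06
fc = 1.3768e+06 * 0.00111299 = 1532.4 Hz


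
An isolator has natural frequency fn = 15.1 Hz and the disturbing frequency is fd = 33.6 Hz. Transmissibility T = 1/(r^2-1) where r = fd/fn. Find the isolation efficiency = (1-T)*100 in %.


r = 33.6 / 15.1 = 2.22517
r^2 - 1 = 2.22517^2 - 1 = 3.95138
T = 1/3.95138 = 0.253076
Efficiency = (1 - 0.253076)*100 = 74.692 %


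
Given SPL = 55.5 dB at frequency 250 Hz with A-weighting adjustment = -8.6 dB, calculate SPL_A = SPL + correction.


A-weighting table: 250 Hz -> -8.6 dB correction
SPL_A = SPL + correction = 55.5 + (-8.6) = 46.9 dBA


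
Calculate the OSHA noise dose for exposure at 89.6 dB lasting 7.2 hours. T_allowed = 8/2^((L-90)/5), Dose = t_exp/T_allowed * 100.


T_allowed = 8 / 2^((89.6 - 90)/5) = 8.45614 hr
Dose = 7.2 / 8.45614 * 100 = 85.145 %


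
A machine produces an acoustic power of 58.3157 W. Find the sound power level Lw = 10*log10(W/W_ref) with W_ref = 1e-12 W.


W / W_ref = 58.3157 / 1e-12 = 5.83157e+13
Lw = 10 * log10(5.83157e+13) = 137.66 dB


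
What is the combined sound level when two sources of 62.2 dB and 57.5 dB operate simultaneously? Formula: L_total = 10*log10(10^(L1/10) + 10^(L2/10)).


10^(62.2/10) = 1.65959e+06
10^(57.5/10) = 562341
Sum = 1.65959e+06 + 562341 = 2.22193e+06
L_total = 10*log10(2.22193e+06) = 63.467 dB


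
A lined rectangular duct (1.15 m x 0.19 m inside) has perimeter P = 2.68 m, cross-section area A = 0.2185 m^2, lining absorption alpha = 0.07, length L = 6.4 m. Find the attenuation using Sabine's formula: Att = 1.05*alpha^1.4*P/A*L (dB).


alpha^1.4 = 0.07^1.4 = 0.0241622
Attenuation rate = 1.05 * alpha^1.4 * P / A
= 1.05 * 0.0241622 * 2.68 / 0.2185 = 0.311178 dB/m
Total Att = 0.311178 * 6.4 = 1.9915 dB


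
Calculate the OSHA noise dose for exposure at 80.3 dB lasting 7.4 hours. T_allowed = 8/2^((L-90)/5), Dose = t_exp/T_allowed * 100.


T_allowed = 8 / 2^((80.3 - 90)/5) = 30.6965 hr
Dose = 7.4 / 30.6965 * 100 = 24.107 %


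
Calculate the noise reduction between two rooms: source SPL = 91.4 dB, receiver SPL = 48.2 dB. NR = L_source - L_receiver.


NR = L_source - L_receiver (difference between source and receiving room levels)
NR = 91.4 - 48.2 = 43.2 dB


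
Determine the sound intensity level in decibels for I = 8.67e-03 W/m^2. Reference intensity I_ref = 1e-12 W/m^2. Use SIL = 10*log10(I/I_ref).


I / I_ref = 8.67e-03 / 1e-12 = 8.67e+09
SIL = 10 * log10(8.67e+09) = 99.38 dB


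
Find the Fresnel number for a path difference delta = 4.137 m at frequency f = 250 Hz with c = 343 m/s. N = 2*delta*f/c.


N = 2*delta*f/c = 2*delta/lambda, where lambda = c/f
lambda = 343 / 250 = 1.372 m
N = 2 * 4.137 / 1.372 = 6.0306


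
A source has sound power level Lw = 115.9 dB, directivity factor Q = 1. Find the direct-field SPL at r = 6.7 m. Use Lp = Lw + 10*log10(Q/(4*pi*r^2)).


4*pi*r^2 = 4*pi*6.7^2 = 564.104 m^2
Q / (4*pi*r^2) = 1 / 564.104 = 0.00177272
Lp = 115.9 + 10*log10(0.00177272) = 88.386 dB


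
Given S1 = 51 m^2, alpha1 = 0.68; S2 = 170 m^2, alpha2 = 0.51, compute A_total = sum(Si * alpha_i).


51 * 0.68 = 34.68
170 * 0.51 = 86.7
A_total = 34.68 + 86.7 = 121.38 m^2


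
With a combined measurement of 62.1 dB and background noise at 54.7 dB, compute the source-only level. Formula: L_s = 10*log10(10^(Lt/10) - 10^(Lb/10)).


10^(62.1/10) = 1.62181e+06
10^(54.7/10) = 295121
Difference = 1.62181e+06 - 295121 = 1.32669e+06
L_source = 10*log10(1.32669e+06) = 61.228 dB


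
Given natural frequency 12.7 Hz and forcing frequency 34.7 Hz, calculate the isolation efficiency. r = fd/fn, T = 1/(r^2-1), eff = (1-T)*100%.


r = 34.7 / 12.7 = 2.73228
r^2 - 1 = 2.73228^2 - 1 = 6.46535
T = 1/6.46535 = 0.154671
Efficiency = (1 - 0.154671)*100 = 84.533 %


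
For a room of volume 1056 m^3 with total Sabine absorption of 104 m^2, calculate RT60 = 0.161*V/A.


RT60 = 0.161 * 1056 / 104 = 1.6348 s


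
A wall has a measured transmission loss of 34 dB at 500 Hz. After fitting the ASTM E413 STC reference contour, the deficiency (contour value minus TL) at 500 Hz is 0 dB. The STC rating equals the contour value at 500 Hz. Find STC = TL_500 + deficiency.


By ASTM E413, STC = value of the fitted reference contour at 500 Hz.
Contour value at 500 Hz = TL_500 + deficiency = 34 + 0 = 34
STC = 34


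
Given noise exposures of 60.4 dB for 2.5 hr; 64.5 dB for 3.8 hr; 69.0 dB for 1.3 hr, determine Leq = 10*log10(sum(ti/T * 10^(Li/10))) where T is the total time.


T_total = 2.5 + 3.8 + 1.3 = 7.6 hr
(2.5/7.6) * 10^(60.4/10) = 360684
(3.8/7.6) * 10^(64.5/10) = 1.40919e+06
(1.3/7.6) * 10^(69.0/10) = 1.35872e+06
Sum = 360684 + 1.40919e+06 + 1.35872e+06 = 3.12859e+06
Leq = 10*log10(3.12859e+06) = 64.953 dB


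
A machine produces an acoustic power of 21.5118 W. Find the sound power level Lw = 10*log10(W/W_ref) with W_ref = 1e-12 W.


W / W_ref = 21.5118 / 1e-12 = 2.15118e+13
Lw = 10 * log10(2.15118e+13) = 133.33 dB


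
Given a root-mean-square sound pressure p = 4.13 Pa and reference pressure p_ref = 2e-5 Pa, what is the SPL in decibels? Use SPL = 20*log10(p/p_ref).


p / p_ref = 4.13 / 2e-5 = 206500
SPL = 20 * log10(206500) = 106.3 dB


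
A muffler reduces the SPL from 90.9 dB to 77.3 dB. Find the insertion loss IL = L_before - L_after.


Insertion loss = SPL without muffler - SPL with muffler
IL = 90.9 - 77.3 = 13.6 dB


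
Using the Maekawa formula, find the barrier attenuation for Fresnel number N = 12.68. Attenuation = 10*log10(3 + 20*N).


3 + 20*N = 3 + 20*12.68 = 256.6
Att = 10*log10(256.6) = 24.093 dB


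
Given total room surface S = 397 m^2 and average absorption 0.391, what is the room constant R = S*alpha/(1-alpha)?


R = 397 * 0.391 / (1 - 0.391) = 254.89 m^2


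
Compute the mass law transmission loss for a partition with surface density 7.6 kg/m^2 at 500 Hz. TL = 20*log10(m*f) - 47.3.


m * f = 7.6 * 500 = 3800
20*log10(3800) = 71.5957 dB
TL = 71.5957 - 47.3 = 24.296 dB


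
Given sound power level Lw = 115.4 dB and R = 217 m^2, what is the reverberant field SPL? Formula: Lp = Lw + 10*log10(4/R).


4/R = 4/217 = 0.0184332
Lp = 115.4 + 10*log10(0.0184332) = 98.056 dB


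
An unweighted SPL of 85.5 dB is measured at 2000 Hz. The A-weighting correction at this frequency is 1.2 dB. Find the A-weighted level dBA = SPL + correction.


A-weighting table: 2000 Hz -> 1.2 dB correction
SPL_A = SPL + correction = 85.5 + (1.2) = 86.7 dBA


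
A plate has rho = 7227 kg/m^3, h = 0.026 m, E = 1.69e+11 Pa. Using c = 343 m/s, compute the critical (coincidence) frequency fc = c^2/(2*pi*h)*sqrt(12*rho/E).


12*rho/E = 12*7227/1.69e+11 = 5.1316e-07
sqrt(12*rho/E) = sqrt(5.1316e-07) = 0.000716352
c^2/(2*pi*h) = 343^2/(2*pi*0.026) = 720170
fc = 720170 * 0.000716352 = 515.9 Hz


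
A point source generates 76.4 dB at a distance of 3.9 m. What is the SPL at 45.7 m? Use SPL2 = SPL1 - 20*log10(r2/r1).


r2/r1 = 45.7/3.9 = 11.7179
Correction = 20*log10(11.7179) = 21.377 dB
SPL2 = 76.4 - 21.377 = 55.023 dB


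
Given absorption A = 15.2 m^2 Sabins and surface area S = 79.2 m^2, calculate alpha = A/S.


Absorption coefficient = absorbed power / incident power
alpha = A / S = 15.2 / 79.2 = 0.19192


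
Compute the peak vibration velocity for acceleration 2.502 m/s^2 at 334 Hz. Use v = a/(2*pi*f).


omega = 2*pi*f = 2*pi*334 = 2098.58 rad/s
v = a / omega = 2.502 / 2098.58 = 0.0011922 m/s


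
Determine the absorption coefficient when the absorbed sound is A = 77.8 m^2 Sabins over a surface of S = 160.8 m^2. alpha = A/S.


Absorption coefficient = absorbed power / incident power
alpha = A / S = 77.8 / 160.8 = 0.48383


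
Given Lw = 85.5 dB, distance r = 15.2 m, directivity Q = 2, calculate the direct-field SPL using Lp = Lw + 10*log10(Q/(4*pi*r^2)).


4*pi*r^2 = 4*pi*15.2^2 = 2903.33 m^2
Q / (4*pi*r^2) = 2 / 2903.33 = 0.000688864
Lp = 85.5 + 10*log10(0.000688864) = 53.881 dB


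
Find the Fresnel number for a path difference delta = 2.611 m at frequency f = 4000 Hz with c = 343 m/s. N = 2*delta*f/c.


N = 2*delta*f/c = 2*delta/lambda, where lambda = c/f
lambda = 343 / 4000 = 0.08575 m
N = 2 * 2.611 / 0.08575 = 60.898


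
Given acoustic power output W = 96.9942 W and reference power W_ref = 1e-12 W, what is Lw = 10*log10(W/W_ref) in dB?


W / W_ref = 96.9942 / 1e-12 = 9.69942e+13
Lw = 10 * log10(9.69942e+13) = 139.87 dB


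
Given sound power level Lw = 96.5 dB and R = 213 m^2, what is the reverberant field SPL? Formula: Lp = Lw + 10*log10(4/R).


4/R = 4/213 = 0.0187793
Lp = 96.5 + 10*log10(0.0187793) = 79.237 dB


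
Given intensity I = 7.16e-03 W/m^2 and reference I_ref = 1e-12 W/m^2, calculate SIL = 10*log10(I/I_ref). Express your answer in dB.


I / I_ref = 7.16e-03 / 1e-12 = 7.16e+09
SIL = 10 * log10(7.16e+09) = 98.549 dB


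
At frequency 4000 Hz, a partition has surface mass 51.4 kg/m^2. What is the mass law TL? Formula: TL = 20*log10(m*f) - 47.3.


m * f = 51.4 * 4000 = 205600
20*log10(205600) = 106.26 dB
TL = 106.26 - 47.3 = 58.96 dB


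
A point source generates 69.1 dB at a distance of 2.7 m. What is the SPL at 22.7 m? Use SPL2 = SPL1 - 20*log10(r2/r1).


r2/r1 = 22.7/2.7 = 8.40741
Correction = 20*log10(8.40741) = 18.4932 dB
SPL2 = 69.1 - 18.4932 = 50.607 dB


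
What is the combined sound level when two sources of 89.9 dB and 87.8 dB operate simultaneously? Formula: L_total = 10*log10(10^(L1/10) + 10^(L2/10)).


10^(89.9/10) = 9.77237e+08
10^(87.8/10) = 6.0256e+08
Sum = 9.77237e+08 + 6.0256e+08 = 1.5798e+09
L_total = 10*log10(1.5798e+09) = 91.986 dB


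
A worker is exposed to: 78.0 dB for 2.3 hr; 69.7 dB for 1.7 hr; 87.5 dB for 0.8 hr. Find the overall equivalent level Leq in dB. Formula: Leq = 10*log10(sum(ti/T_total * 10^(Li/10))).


T_total = 2.3 + 1.7 + 0.8 = 4.8 hr
(2.3/4.8) * 10^(78.0/10) = 3.02334e+07
(1.7/4.8) * 10^(69.7/10) = 3.30528e+06
(0.8/4.8) * 10^(87.5/10) = 9.37236e+07
Sum = 3.02334e+07 + 3.30528e+06 + 9.37236e+07 = 1.27262e+08
Leq = 10*log10(1.27262e+08) = 81.047 dB


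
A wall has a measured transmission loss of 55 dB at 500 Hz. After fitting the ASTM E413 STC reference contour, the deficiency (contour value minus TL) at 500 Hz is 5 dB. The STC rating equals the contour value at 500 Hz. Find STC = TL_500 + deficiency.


By ASTM E413, STC = value of the fitted reference contour at 500 Hz.
Contour value at 500 Hz = TL_500 + deficiency = 55 + 5 = 60
STC = 60


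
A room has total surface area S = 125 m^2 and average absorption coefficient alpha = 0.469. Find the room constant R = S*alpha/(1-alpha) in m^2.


R = 125 * 0.469 / (1 - 0.469) = 110.4 m^2


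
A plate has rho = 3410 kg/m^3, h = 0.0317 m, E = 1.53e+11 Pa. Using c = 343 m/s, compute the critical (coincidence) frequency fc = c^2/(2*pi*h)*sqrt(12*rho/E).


12*rho/E = 12*3410/1.53e+11 = 2.67451e-07
sqrt(12*rho/E) = sqrt(2.67451e-07) = 0.000517157
c^2/(2*pi*h) = 343^2/(2*pi*0.0317) = 590676
fc = 590676 * 0.000517157 = 305.47 Hz


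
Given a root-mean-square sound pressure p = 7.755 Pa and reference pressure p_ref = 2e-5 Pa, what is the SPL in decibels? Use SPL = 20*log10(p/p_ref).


p / p_ref = 7.755 / 2e-5 = 387750
SPL = 20 * log10(387750) = 111.77 dB


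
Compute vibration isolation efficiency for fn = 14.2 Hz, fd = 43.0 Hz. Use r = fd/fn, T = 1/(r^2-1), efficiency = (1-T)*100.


r = 43.0 / 14.2 = 3.02817
r^2 - 1 = 3.02817^2 - 1 = 8.16981
T = 1/8.16981 = 0.122402
Efficiency = (1 - 0.122402)*100 = 87.76 %


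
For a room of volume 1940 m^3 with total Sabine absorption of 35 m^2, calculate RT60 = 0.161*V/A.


RT60 = 0.161 * 1940 / 35 = 8.924 s


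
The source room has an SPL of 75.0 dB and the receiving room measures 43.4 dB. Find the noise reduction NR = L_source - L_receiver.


NR = L_source - L_receiver (difference between source and receiving room levels)
NR = 75.0 - 43.4 = 31.6 dB


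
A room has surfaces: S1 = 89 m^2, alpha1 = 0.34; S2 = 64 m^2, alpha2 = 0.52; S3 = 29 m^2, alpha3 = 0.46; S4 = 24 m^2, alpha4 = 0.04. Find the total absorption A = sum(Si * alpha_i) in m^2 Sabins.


89 * 0.34 = 30.26
64 * 0.52 = 33.28
29 * 0.46 = 13.34
24 * 0.04 = 0.96
A_total = 30.26 + 33.28 + 13.34 + 0.96 = 77.84 m^2


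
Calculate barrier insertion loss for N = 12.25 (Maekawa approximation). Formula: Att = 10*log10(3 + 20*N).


3 + 20*N = 3 + 20*12.25 = 248
Att = 10*log10(248) = 23.945 dB


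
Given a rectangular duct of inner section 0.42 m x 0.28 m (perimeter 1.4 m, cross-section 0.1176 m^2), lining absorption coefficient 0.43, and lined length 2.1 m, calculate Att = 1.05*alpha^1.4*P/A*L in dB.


alpha^1.4 = 0.43^1.4 = 0.3068
Attenuation rate = 1.05 * alpha^1.4 * P / A
= 1.05 * 0.3068 * 1.4 / 0.1176 = 3.835 dB/m
Total Att = 3.835 * 2.1 = 8.0535 dB


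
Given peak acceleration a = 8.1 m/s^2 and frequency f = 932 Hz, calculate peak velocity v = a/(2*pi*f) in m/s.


omega = 2*pi*f = 2*pi*932 = 5855.93 rad/s
v = a / omega = 8.1 / 5855.93 = 0.0013832 m/s


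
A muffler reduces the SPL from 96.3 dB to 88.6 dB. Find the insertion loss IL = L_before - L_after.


Insertion loss = SPL without muffler - SPL with muffler
IL = 96.3 - 88.6 = 7.7 dB


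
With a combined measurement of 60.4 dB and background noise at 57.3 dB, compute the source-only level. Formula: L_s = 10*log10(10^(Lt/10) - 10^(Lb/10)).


10^(60.4/10) = 1.09648e+06
10^(57.3/10) = 537032
Difference = 1.09648e+06 - 537032 = 559448
L_source = 10*log10(559448) = 57.478 dB


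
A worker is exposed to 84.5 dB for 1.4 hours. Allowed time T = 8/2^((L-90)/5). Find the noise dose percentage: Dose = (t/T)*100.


T_allowed = 8 / 2^((84.5 - 90)/5) = 17.1484 hr
Dose = 1.4 / 17.1484 * 100 = 8.164 %


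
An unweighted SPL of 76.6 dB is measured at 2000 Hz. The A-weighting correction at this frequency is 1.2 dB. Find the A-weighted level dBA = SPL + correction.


A-weighting table: 2000 Hz -> 1.2 dB correction
SPL_A = SPL + correction = 76.6 + (1.2) = 77.8 dBA


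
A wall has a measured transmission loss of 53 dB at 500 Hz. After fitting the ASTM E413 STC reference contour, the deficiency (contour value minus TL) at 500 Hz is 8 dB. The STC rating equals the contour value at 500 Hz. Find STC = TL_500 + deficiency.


By ASTM E413, STC = value of the fitted reference contour at 500 Hz.
Contour value at 500 Hz = TL_500 + deficiency = 53 + 8 = 61
STC = 61


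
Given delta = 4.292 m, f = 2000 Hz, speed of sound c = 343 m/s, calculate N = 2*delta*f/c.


N = 2*delta*f/c = 2*delta/lambda, where lambda = c/f
lambda = 343 / 2000 = 0.1715 m
N = 2 * 4.292 / 0.1715 = 50.052


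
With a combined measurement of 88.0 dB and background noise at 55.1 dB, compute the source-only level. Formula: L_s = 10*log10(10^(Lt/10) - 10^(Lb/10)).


10^(88.0/10) = 6.30957e+08
10^(55.1/10) = 323594
Difference = 6.30957e+08 - 323594 = 6.30633e+08
L_source = 10*log10(6.30633e+08) = 87.998 dB


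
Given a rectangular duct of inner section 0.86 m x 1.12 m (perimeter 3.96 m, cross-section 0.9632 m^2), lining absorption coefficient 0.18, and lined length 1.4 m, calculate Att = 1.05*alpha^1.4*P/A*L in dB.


alpha^1.4 = 0.18^1.4 = 0.0906529
Attenuation rate = 1.05 * alpha^1.4 * P / A
= 1.05 * 0.0906529 * 3.96 / 0.9632 = 0.391336 dB/m
Total Att = 0.391336 * 1.4 = 0.54787 dB


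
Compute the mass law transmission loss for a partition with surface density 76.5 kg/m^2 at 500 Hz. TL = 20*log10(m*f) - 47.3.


m * f = 76.5 * 500 = 38250
20*log10(38250) = 91.6526 dB
TL = 91.6526 - 47.3 = 44.353 dB


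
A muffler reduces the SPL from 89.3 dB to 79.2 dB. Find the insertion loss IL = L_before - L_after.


Insertion loss = SPL without muffler - SPL with muffler
IL = 89.3 - 79.2 = 10.1 dB


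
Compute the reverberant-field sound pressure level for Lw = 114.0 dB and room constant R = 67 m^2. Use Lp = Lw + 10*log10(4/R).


4/R = 4/67 = 0.0597015
Lp = 114.0 + 10*log10(0.0597015) = 101.76 dB


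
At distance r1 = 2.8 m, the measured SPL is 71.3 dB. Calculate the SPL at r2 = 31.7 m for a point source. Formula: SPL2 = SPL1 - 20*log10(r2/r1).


r2/r1 = 31.7/2.8 = 11.3214
Correction = 20*log10(11.3214) = 21.078 dB
SPL2 = 71.3 - 21.078 = 50.222 dB


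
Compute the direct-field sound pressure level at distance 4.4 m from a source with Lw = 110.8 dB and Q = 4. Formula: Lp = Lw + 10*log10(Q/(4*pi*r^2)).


4*pi*r^2 = 4*pi*4.4^2 = 243.285 m^2
Q / (4*pi*r^2) = 4 / 243.285 = 0.0164416
Lp = 110.8 + 10*log10(0.0164416) = 92.959 dB


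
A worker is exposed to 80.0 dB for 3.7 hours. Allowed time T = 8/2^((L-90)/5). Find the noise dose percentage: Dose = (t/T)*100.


T_allowed = 8 / 2^((80.0 - 90)/5) = 32 hr
Dose = 3.7 / 32 * 100 = 11.562 %


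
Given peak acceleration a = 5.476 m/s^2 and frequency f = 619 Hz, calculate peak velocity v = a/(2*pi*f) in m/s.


omega = 2*pi*f = 2*pi*619 = 3889.29 rad/s
v = a / omega = 5.476 / 3889.29 = 0.001408 m/s


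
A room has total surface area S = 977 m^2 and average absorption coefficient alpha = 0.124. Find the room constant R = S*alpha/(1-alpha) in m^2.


R = 977 * 0.124 / (1 - 0.124) = 138.3 m^2


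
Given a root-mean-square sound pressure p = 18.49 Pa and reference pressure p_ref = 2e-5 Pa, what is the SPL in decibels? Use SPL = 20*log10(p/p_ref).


p / p_ref = 18.49 / 2e-5 = 924500
SPL = 20 * log10(924500) = 119.32 dB


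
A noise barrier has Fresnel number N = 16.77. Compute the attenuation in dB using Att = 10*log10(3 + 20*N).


3 + 20*N = 3 + 20*16.77 = 338.4
Att = 10*log10(338.4) = 25.294 dB


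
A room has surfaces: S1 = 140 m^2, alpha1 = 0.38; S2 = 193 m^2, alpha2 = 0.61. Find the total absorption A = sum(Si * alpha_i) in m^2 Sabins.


140 * 0.38 = 53.2
193 * 0.61 = 117.73
A_total = 53.2 + 117.73 = 170.93 m^2


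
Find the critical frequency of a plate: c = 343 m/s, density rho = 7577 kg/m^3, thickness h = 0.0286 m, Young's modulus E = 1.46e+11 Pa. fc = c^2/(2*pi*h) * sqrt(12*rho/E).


12*rho/E = 12*7577/1.46e+11 = 6.22767e-07
sqrt(12*rho/E) = sqrt(6.22767e-07) = 0.000789156
c^2/(2*pi*h) = 343^2/(2*pi*0.0286) = 654700
fc = 654700 * 0.000789156 = 516.66 Hz


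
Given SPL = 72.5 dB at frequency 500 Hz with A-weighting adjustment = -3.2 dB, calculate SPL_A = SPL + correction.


A-weighting table: 500 Hz -> -3.2 dB correction
SPL_A = SPL + correction = 72.5 + (-3.2) = 69.3 dBA


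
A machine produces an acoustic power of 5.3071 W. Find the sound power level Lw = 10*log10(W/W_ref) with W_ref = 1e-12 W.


W / W_ref = 5.3071 / 1e-12 = 5.3071e+12
Lw = 10 * log10(5.3071e+12) = 127.25 dB


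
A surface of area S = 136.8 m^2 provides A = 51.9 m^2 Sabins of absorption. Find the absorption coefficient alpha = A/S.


Absorption coefficient = absorbed power / incident power
alpha = A / S = 51.9 / 136.8 = 0.37939


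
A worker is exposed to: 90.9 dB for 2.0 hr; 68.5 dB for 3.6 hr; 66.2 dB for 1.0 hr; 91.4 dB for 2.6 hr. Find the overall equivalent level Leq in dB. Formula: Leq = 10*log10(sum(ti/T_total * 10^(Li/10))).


T_total = 2.0 + 3.6 + 1.0 + 2.6 = 9.2 hr
(2.0/9.2) * 10^(90.9/10) = 2.6745e+08
(3.6/9.2) * 10^(68.5/10) = 2.77022e+06
(1.0/9.2) * 10^(66.2/10) = 453119
(2.6/9.2) * 10^(91.4/10) = 3.90109e+08
Sum = 2.6745e+08 + 2.77022e+06 + 453119 + 3.90109e+08 = 6.60782e+08
Leq = 10*log10(6.60782e+08) = 88.201 dB


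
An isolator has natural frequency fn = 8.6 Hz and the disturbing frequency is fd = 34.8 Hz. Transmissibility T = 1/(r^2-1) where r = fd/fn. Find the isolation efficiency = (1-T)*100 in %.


r = 34.8 / 8.6 = 4.04651
r^2 - 1 = 4.04651^2 - 1 = 15.3742
T = 1/15.3742 = 0.065044
Efficiency = (1 - 0.065044)*100 = 93.496 %


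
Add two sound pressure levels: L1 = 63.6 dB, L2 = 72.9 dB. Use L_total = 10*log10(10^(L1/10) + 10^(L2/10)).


10^(63.6/10) = 2.29087e+06
10^(72.9/10) = 1.94984e+07
Sum = 2.29087e+06 + 1.94984e+07 = 2.17893e+07
L_total = 10*log10(2.17893e+07) = 73.382 dB


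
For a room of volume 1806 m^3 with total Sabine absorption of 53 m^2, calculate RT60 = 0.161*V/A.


RT60 = 0.161 * 1806 / 53 = 5.4862 s


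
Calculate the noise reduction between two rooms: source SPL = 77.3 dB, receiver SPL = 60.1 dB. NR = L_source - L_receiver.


NR = L_source - L_receiver (difference between source and receiving room levels)
NR = 77.3 - 60.1 = 17.2 dB
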